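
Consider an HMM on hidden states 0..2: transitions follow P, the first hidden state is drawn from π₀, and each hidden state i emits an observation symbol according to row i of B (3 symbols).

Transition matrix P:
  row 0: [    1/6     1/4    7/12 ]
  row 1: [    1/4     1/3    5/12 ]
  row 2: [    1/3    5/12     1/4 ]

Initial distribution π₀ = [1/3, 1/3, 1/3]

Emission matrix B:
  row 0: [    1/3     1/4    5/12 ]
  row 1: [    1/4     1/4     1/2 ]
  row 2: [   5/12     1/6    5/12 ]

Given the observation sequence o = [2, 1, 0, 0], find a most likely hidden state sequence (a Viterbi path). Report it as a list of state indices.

t=0: δ = [1.389e-01, 1.667e-01, 1.389e-01]  (obs o_0=2)
t=1: δ = [1.157e-02, 1.447e-02, 1.350e-02]  ψ = [2, 2, 0]  (obs o_1=1)
t=2: δ = [1.500e-03, 1.407e-03, 2.813e-03]  ψ = [2, 2, 0]  (obs o_2=0)
t=3: δ = [3.126e-04, 2.930e-04, 3.647e-04]  ψ = [2, 2, 0]  (obs o_3=0)
backtrack: best end state = 2; path = [0, 2, 0, 2]

path = [0, 2, 0, 2]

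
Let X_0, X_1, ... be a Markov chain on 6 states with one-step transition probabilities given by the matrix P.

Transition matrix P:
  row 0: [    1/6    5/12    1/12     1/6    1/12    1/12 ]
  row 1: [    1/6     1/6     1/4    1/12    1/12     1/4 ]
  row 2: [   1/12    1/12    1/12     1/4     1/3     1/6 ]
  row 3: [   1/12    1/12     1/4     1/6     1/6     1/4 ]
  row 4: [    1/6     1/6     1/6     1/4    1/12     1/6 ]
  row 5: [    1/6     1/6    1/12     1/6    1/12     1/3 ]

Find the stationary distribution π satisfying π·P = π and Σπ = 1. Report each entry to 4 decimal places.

Balance equations π_j = Σ_i π_i·P[i][j]:
  π_0 = 1/6·π_0 + 1/6·π_1 + 1/12·π_2 + 1/12·π_3 + 1/6·π_4 + 1/6·π_5
  π_1 = 5/12·π_0 + 1/6·π_1 + 1/12·π_2 + 1/12·π_3 + 1/6·π_4 + 1/6·π_5
  π_2 = 1/12·π_0 + 1/4·π_1 + 1/12·π_2 + 1/4·π_3 + 1/6·π_4 + 1/12·π_5
  π_3 = 1/6·π_0 + 1/12·π_1 + 1/4·π_2 + 1/6·π_3 + 1/4·π_4 + 1/6·π_5
  π_4 = 1/12·π_0 + 1/12·π_1 + 1/3·π_2 + 1/6·π_3 + 1/12·π_4 + 1/12·π_5
  normalize: π_0 + π_1 + π_2 + π_3 + π_4 + π_5 = 1
Solving the linear system gives exactly π = [618/4439, 1545/8878, 1359/8878, 1565/8878, 605/4439, 1963/8878].

π = [0.1392, 0.1740, 0.1531, 0.1763, 0.1363, 0.2211]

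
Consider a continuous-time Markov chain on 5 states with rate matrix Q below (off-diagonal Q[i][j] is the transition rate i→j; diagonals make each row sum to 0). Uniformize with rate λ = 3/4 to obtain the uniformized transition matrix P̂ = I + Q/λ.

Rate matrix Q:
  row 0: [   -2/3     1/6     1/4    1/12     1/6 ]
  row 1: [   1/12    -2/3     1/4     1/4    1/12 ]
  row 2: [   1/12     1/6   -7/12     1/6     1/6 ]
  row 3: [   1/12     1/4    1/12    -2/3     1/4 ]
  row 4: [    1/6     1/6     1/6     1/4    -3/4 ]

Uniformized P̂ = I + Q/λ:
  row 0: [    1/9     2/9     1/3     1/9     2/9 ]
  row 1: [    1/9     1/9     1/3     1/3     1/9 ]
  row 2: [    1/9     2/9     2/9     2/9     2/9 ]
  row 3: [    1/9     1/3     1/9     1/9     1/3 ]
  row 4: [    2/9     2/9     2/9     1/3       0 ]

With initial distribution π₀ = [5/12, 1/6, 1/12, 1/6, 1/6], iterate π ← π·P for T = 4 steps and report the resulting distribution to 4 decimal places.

t=0: π = [0.4167, 0.1667, 0.0833, 0.1667, 0.1667]
t=1: π = [0.1296, 0.2222, 0.2685, 0.1944, 0.1852]
t=2: π = [0.1317, 0.2191, 0.2397, 0.2315, 0.1780]
t=3: π = [0.1309, 0.2236, 0.2355, 0.2260, 0.1840]
t=4: π = [0.1316, 0.2225, 0.2365, 0.2279, 0.1816]

π = [0.1316, 0.2225, 0.2365, 0.2279, 0.1816]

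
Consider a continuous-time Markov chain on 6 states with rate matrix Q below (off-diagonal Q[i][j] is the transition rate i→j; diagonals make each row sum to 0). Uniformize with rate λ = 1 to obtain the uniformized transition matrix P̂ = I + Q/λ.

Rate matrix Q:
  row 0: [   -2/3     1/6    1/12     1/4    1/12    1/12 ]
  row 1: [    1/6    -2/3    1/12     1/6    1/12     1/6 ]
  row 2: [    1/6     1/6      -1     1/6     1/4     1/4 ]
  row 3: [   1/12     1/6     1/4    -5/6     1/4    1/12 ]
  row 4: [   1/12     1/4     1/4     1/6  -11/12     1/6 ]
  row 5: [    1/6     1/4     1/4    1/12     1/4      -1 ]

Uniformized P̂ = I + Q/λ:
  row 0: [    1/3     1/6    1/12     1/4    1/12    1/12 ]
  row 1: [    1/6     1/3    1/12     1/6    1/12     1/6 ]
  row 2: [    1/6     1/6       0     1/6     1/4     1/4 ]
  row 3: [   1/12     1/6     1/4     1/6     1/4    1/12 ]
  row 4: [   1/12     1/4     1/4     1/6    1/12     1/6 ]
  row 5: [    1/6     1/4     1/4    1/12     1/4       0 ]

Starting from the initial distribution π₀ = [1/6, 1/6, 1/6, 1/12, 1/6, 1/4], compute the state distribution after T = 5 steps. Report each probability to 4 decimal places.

t=0: π = [0.1667, 0.1667, 0.1667, 0.0833, 0.1667, 0.2500]
t=1: π = [0.1736, 0.2292, 0.1528, 0.1597, 0.1667, 0.1181]
t=2: π = [0.1684, 0.2286, 0.1447, 0.1713, 0.1551, 0.1319]
t=3: π = [0.1675, 0.2287, 0.1477, 0.1697, 0.1580, 0.1284]
t=4: π = [0.1673, 0.2286, 0.1470, 0.1699, 0.1576, 0.1295]
t=5: π = [0.1673, 0.2287, 0.1472, 0.1698, 0.1577, 0.1292]

π = [0.1673, 0.2287, 0.1472, 0.1698, 0.1577, 0.1292]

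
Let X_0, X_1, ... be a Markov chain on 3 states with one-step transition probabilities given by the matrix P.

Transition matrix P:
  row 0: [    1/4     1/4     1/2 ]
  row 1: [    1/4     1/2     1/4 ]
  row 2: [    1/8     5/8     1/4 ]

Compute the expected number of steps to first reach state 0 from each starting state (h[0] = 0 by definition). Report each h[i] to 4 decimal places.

h = [0.0000, 4.5714, 5.1429]

First-step conditioning: h[0] = 0; for i ≠ 0, h[i] = 1 + Σ_k P[i][k]·h[k].
  h[1] = 1 + 1/2·h[1] + 1/4·h[2]
  h[2] = 1 + 5/8·h[1] + 1/4·h[2]
Solving the 2×2 linear system over states ≠ 0 gives exactly h = [0, 32/7, 36/7] (h[0] = 0 is the target).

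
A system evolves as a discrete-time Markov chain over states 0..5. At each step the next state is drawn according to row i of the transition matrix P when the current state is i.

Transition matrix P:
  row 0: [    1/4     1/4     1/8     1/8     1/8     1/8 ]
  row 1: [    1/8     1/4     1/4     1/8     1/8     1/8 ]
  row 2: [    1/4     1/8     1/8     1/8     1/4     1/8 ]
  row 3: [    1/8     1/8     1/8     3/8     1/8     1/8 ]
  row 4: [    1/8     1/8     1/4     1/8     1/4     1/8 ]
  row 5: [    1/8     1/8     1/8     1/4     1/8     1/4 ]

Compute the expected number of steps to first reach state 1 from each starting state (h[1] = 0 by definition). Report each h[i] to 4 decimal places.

h = [5.8929, 0.0000, 6.7500, 6.8750, 6.8571, 6.8750]

First-step conditioning: h[1] = 0; for i ≠ 1, h[i] = 1 + Σ_k P[i][k]·h[k].
  h[0] = 1 + 1/4·h[0] + 1/8·h[2] + 1/8·h[3] + 1/8·h[4] + 1/8·h[5]
  h[2] = 1 + 1/4·h[0] + 1/8·h[2] + 1/8·h[3] + 1/4·h[4] + 1/8·h[5]
  h[3] = 1 + 1/8·h[0] + 1/8·h[2] + 3/8·h[3] + 1/8·h[4] + 1/8·h[5]
  h[4] = 1 + 1/8·h[0] + 1/4·h[2] + 1/8·h[3] + 1/4·h[4] + 1/8·h[5]
  h[5] = 1 + 1/8·h[0] + 1/8·h[2] + 1/4·h[3] + 1/8·h[4] + 1/4·h[5]
Solving the 5×5 linear system over states ≠ 1 gives exactly h = [165/28, 0, 27/4, 55/8, 48/7, 55/8] (h[1] = 0 is the target).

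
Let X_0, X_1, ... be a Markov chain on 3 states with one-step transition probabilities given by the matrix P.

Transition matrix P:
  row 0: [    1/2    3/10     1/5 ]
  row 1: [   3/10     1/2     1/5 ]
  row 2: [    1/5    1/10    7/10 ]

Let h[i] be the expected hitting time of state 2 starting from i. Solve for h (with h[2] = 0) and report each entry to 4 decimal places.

First-step conditioning: h[2] = 0; for i ≠ 2, h[i] = 1 + Σ_k P[i][k]·h[k].
  h[0] = 1 + 1/2·h[0] + 3/10·h[1]
  h[1] = 1 + 3/10·h[0] + 1/2·h[1]
Solving the 2×2 linear system over states ≠ 2 gives exactly h = [5, 5, 0] (h[2] = 0 is the target).

h = [5.0000, 5.0000, 0.0000]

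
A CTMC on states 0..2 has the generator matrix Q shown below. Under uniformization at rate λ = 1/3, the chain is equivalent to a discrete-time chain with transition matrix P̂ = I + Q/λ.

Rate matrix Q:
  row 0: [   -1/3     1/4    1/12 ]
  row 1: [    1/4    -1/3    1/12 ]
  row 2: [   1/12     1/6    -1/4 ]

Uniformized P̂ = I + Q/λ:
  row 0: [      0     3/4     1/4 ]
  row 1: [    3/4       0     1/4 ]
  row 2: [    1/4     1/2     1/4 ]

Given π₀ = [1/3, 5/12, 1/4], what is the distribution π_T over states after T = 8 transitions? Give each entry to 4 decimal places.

t=0: π = [0.3333, 0.4167, 0.2500]
t=1: π = [0.3750, 0.3750, 0.2500]
t=2: π = [0.3438, 0.4063, 0.2500]
t=3: π = [0.3672, 0.3828, 0.2500]
t=4: π = [0.3496, 0.4004, 0.2500]
t=5: π = [0.3628, 0.3872, 0.2500]
t=6: π = [0.3529, 0.3971, 0.2500]
t=7: π = [0.3603, 0.3897, 0.2500]
t=8: π = [0.3548, 0.3952, 0.2500]

π = [0.3548, 0.3952, 0.2500]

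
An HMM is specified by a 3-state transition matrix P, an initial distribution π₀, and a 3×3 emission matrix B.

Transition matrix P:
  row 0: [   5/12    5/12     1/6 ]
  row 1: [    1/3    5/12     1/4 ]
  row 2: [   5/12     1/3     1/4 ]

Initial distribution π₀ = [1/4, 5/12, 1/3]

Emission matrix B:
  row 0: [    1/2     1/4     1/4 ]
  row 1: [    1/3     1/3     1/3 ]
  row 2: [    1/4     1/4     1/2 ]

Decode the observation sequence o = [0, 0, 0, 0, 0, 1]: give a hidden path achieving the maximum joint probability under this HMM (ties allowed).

t=0: δ = [1.250e-01, 1.389e-01, 8.333e-02]  (obs o_0=0)
t=1: δ = [2.604e-02, 1.929e-02, 8.681e-03]  ψ = [0, 1, 1]  (obs o_1=0)
t=2: δ = [5.425e-03, 3.617e-03, 1.206e-03]  ψ = [0, 0, 1]  (obs o_2=0)
t=3: δ = [1.130e-03, 7.535e-04, 2.261e-04]  ψ = [0, 0, 0]  (obs o_3=0)
t=4: δ = [2.355e-04, 1.570e-04, 4.710e-05]  ψ = [0, 0, 0]  (obs o_4=0)
t=5: δ = [2.453e-05, 3.270e-05, 9.811e-06]  ψ = [0, 0, 0]  (obs o_5=1)
backtrack: best end state = 1; path = [0, 0, 0, 0, 0, 1]

path = [0, 0, 0, 0, 0, 1]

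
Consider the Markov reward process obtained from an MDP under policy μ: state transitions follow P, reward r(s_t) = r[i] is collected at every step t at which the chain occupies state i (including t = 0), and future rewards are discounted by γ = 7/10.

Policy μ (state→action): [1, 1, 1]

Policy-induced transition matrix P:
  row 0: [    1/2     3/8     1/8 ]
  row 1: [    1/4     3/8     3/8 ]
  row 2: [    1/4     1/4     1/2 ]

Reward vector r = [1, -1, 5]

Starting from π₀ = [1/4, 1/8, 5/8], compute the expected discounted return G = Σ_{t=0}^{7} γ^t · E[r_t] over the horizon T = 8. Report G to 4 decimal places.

G = 7.0673

t=0: π = [0.2500, 0.1250, 0.6250], E[r] = 3.2500, γ^t·E[r] = 3.250000, running G = 3.250000
t=1: π = [0.3125, 0.2969, 0.3906], E[r] = 1.9688, γ^t·E[r] = 1.378125, running G = 4.628125
t=2: π = [0.3281, 0.3262, 0.3457], E[r] = 1.7305, γ^t·E[r] = 0.847930, running G = 5.476055
t=3: π = [0.3320, 0.3318, 0.3362], E[r] = 1.6812, γ^t·E[r] = 0.576635, running G = 6.052690
t=4: π = [0.3330, 0.3330, 0.3340], E[r] = 1.6701, γ^t·E[r] = 0.400992, running G = 6.453682
t=5: π = [0.3333, 0.3332, 0.3335], E[r] = 1.6675, γ^t·E[r] = 0.280257, running G = 6.733939
t=6: π = [0.3333, 0.3333, 0.3334], E[r] = 1.6669, γ^t·E[r] = 0.196106, running G = 6.930045
t=7: π = [0.3333, 0.3333, 0.3333], E[r] = 1.6667, γ^t·E[r] = 0.137261, running G = 7.067307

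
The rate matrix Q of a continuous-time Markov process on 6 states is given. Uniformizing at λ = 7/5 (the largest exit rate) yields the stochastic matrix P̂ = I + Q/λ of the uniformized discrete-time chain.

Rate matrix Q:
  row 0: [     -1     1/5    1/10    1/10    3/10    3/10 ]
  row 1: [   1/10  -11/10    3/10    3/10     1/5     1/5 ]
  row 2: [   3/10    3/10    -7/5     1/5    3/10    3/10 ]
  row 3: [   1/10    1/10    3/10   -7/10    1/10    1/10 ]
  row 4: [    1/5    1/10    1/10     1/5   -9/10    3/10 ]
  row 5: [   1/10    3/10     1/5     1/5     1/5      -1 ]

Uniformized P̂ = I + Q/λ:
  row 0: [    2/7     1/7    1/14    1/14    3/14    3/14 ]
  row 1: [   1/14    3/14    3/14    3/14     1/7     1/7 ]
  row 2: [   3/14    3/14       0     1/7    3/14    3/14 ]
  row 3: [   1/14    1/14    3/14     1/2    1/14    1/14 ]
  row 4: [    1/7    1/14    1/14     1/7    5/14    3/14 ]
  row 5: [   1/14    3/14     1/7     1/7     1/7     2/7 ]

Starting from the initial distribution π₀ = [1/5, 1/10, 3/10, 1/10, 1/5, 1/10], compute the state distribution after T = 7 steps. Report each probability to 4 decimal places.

t=0: π = [0.2000, 0.1000, 0.3000, 0.1000, 0.2000, 0.1000]
t=1: π = [0.1714, 0.1571, 0.0857, 0.1714, 0.2143, 0.2000]
t=2: π = [0.1357, 0.1469, 0.1265, 0.2031, 0.1949, 0.1929]
t=3: π = [0.1325, 0.1477, 0.1262, 0.2162, 0.1888, 0.1886]
t=4: π = [0.1313, 0.1470, 0.1279, 0.2212, 0.1864, 0.1863]
t=5: π = [0.1312, 0.1467, 0.1282, 0.2230, 0.1855, 0.1855]
t=6: π = [0.1311, 0.1466, 0.1283, 0.2236, 0.1852, 0.1852]
t=7: π = [0.1311, 0.1465, 0.1284, 0.2238, 0.1851, 0.1851]

π = [0.1311, 0.1465, 0.1284, 0.2238, 0.1851, 0.1851]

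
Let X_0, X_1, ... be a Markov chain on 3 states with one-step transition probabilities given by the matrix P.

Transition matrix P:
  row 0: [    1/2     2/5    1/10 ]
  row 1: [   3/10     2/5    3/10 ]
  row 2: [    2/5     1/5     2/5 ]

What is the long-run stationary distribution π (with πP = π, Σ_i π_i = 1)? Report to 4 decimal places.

Balance equations π_j = Σ_i π_i·P[i][j]:
  π_0 = 1/2·π_0 + 3/10·π_1 + 2/5·π_2
  π_1 = 2/5·π_0 + 2/5·π_1 + 1/5·π_2
  normalize: π_0 + π_1 + π_2 = 1
Solving the linear system gives exactly π = [15/37, 13/37, 9/37].

π = [0.4054, 0.3514, 0.2432]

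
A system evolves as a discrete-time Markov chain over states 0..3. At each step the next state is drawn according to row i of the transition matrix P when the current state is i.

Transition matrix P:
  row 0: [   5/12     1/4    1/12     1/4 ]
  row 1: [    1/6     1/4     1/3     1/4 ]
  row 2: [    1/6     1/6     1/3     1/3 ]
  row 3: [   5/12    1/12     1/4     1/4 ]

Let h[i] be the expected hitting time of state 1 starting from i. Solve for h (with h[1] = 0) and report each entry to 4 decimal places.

First-step conditioning: h[1] = 0; for i ≠ 1, h[i] = 1 + Σ_k P[i][k]·h[k].
  h[0] = 1 + 5/12·h[0] + 1/12·h[2] + 1/4·h[3]
  h[2] = 1 + 1/6·h[0] + 1/3·h[2] + 1/3·h[3]
  h[3] = 1 + 5/12·h[0] + 1/4·h[2] + 1/4·h[3]
Solving the 3×3 linear system over states ≠ 1 gives exactly h = [318/61, 0, 360/61, 378/61] (h[1] = 0 is the target).

h = [5.2131, 0.0000, 5.9016, 6.1967]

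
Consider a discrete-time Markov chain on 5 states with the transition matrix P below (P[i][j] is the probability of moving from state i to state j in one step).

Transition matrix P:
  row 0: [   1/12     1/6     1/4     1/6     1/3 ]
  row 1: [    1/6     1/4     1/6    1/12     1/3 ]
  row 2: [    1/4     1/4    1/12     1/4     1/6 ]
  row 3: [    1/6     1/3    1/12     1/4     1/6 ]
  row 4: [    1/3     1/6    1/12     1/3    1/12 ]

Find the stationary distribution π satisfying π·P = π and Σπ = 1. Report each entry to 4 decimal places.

π = [0.1982, 0.2329, 0.1358, 0.2130, 0.2202]

Balance equations π_j = Σ_i π_i·P[i][j]:
  π_0 = 1/12·π_0 + 1/6·π_1 + 1/4·π_2 + 1/6·π_3 + 1/3·π_4
  π_1 = 1/6·π_0 + 1/4·π_1 + 1/4·π_2 + 1/3·π_3 + 1/6·π_4
  π_2 = 1/4·π_0 + 1/6·π_1 + 1/12·π_2 + 1/12·π_3 + 1/12·π_4
  π_3 = 1/6·π_0 + 1/12·π_1 + 1/4·π_2 + 1/4·π_3 + 1/3·π_4
  normalize: π_0 + π_1 + π_2 + π_3 + π_4 = 1
Solving the linear system gives exactly π = [5215/26317, 6129/26317, 3573/26317, 5606/26317, 5794/26317].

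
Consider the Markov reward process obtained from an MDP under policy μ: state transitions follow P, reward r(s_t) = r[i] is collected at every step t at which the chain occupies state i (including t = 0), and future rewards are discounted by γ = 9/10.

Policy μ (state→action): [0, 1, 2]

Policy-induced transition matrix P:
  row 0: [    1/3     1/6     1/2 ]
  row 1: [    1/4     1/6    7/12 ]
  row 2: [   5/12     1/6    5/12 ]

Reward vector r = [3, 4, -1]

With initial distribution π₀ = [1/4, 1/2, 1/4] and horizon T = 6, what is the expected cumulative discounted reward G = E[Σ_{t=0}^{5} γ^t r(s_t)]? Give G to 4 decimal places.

t=0: π = [0.2500, 0.5000, 0.2500], E[r] = 2.5000, γ^t·E[r] = 2.500000, running G = 2.500000
t=1: π = [0.3125, 0.1667, 0.5208], E[r] = 1.0833, γ^t·E[r] = 0.975000, running G = 3.475000
t=2: π = [0.3628, 0.1667, 0.4705], E[r] = 1.2847, γ^t·E[r] = 1.040625, running G = 4.515625
t=3: π = [0.3587, 0.1667, 0.4747], E[r] = 1.2679, γ^t·E[r] = 0.924328, running G = 5.439953
t=4: π = [0.3590, 0.1667, 0.4743], E[r] = 1.2693, γ^t·E[r] = 0.832813, running G = 6.272766
t=5: π = [0.3590, 0.1667, 0.4744], E[r] = 1.2692, γ^t·E[r] = 0.749463, running G = 7.022229

G = 7.0222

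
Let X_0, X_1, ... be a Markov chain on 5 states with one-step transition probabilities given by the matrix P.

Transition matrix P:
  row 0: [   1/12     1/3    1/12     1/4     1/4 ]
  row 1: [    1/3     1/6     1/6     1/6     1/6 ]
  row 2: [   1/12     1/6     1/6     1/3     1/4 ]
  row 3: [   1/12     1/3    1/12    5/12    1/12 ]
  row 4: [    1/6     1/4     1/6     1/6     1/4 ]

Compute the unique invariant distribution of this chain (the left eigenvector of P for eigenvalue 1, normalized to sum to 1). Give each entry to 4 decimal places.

π = [0.1621, 0.2539, 0.1307, 0.2693, 0.1840]

Balance equations π_j = Σ_i π_i·P[i][j]:
  π_0 = 1/12·π_0 + 1/3·π_1 + 1/12·π_2 + 1/12·π_3 + 1/6·π_4
  π_1 = 1/3·π_0 + 1/6·π_1 + 1/6·π_2 + 1/3·π_3 + 1/4·π_4
  π_2 = 1/12·π_0 + 1/6·π_1 + 1/6·π_2 + 1/12·π_3 + 1/6·π_4
  π_3 = 1/4·π_0 + 1/6·π_1 + 1/3·π_2 + 5/12·π_3 + 1/6·π_4
  normalize: π_0 + π_1 + π_2 + π_3 + π_4 = 1
Solving the linear system gives exactly π = [1486/9165, 179/705, 1198/9165, 2468/9165, 562/3055].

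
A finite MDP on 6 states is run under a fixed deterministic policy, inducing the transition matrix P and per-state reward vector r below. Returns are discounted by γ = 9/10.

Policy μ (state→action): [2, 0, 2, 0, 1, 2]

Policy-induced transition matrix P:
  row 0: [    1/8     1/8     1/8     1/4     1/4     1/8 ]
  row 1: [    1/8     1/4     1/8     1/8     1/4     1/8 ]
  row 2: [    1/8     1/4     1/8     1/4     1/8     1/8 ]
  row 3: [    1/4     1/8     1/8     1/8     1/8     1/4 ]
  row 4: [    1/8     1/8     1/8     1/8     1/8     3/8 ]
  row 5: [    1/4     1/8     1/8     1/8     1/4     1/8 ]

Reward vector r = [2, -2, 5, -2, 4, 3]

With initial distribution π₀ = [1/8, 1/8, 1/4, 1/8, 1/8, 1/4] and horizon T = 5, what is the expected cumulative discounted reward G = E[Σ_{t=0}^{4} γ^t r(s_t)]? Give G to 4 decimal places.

G = 7.2761

t=0: π = [0.1250, 0.1250, 0.2500, 0.1250, 0.1250, 0.2500], E[r] = 2.2500, γ^t·E[r] = 2.250000, running G = 2.250000
t=1: π = [0.1719, 0.1719, 0.1250, 0.1719, 0.1875, 0.1719], E[r] = 1.5469, γ^t·E[r] = 1.392188, running G = 3.642188
t=2: π = [0.1680, 0.1621, 0.1250, 0.1621, 0.1895, 0.1934], E[r] = 1.6504, γ^t·E[r] = 1.336816, running G = 4.979004
t=3: π = [0.1694, 0.1609, 0.1250, 0.1616, 0.1904, 0.1926], E[r] = 1.6584, γ^t·E[r] = 1.209008, running G = 6.188012
t=4: π = [0.1693, 0.1607, 0.1250, 0.1618, 0.1904, 0.1928], E[r] = 1.6584, γ^t·E[r] = 1.088067, running G = 7.276079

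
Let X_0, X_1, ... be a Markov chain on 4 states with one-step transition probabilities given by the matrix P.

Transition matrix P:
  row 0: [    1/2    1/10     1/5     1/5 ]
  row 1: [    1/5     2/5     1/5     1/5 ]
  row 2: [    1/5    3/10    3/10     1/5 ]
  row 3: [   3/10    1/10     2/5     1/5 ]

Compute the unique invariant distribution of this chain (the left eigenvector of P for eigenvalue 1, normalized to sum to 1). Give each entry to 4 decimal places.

Balance equations π_j = Σ_i π_i·P[i][j]:
  π_0 = 1/2·π_0 + 1/5·π_1 + 1/5·π_2 + 3/10·π_3
  π_1 = 1/10·π_0 + 2/5·π_1 + 3/10·π_2 + 1/10·π_3
  π_2 = 1/5·π_0 + 1/5·π_1 + 3/10·π_2 + 2/5·π_3
  normalize: π_0 + π_1 + π_2 + π_3 = 1
Solving the linear system gives exactly π = [11/35, 23/105, 4/15, 1/5].

π = [0.3143, 0.2190, 0.2667, 0.2000]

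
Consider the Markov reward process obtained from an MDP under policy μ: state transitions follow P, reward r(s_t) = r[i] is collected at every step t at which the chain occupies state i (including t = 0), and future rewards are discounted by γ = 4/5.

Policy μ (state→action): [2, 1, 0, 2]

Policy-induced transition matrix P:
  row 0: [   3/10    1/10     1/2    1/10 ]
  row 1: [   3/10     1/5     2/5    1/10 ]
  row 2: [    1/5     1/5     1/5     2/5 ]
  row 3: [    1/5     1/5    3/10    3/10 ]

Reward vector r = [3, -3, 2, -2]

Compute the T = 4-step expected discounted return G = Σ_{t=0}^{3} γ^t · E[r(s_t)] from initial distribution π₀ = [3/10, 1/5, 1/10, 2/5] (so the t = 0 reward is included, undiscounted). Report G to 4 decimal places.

G = 0.5617

t=0: π = [0.3000, 0.2000, 0.1000, 0.4000], E[r] = -0.3000, γ^t·E[r] = -0.300000, running G = -0.300000
t=1: π = [0.2500, 0.1700, 0.3700, 0.2100], E[r] = 0.5600, γ^t·E[r] = 0.448000, running G = 0.148000
t=2: π = [0.2420, 0.1750, 0.3300, 0.2530], E[r] = 0.3550, γ^t·E[r] = 0.227200, running G = 0.375200
t=3: π = [0.2417, 0.1758, 0.3329, 0.2496], E[r] = 0.3643, γ^t·E[r] = 0.186522, running G = 0.561722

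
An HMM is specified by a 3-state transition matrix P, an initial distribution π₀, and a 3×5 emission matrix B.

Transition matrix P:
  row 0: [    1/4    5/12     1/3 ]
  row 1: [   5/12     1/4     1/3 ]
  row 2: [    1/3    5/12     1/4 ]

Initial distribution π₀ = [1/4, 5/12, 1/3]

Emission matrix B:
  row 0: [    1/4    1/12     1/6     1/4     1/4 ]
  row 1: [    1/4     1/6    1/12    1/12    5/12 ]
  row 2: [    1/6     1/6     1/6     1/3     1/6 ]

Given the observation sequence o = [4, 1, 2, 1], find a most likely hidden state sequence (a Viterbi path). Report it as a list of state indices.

t=0: δ = [6.250e-02, 1.736e-01, 5.556e-02]  (obs o_0=4)
t=1: δ = [6.028e-03, 7.234e-03, 9.645e-03]  ψ = [1, 1, 1]  (obs o_1=1)
t=2: δ = [5.358e-04, 3.349e-04, 4.019e-04]  ψ = [2, 2, 1]  (obs o_2=2)
t=3: δ = [1.163e-05, 3.721e-05, 2.977e-05]  ψ = [1, 0, 0]  (obs o_3=1)
backtrack: best end state = 1; path = [1, 2, 0, 1]

path = [1, 2, 0, 1]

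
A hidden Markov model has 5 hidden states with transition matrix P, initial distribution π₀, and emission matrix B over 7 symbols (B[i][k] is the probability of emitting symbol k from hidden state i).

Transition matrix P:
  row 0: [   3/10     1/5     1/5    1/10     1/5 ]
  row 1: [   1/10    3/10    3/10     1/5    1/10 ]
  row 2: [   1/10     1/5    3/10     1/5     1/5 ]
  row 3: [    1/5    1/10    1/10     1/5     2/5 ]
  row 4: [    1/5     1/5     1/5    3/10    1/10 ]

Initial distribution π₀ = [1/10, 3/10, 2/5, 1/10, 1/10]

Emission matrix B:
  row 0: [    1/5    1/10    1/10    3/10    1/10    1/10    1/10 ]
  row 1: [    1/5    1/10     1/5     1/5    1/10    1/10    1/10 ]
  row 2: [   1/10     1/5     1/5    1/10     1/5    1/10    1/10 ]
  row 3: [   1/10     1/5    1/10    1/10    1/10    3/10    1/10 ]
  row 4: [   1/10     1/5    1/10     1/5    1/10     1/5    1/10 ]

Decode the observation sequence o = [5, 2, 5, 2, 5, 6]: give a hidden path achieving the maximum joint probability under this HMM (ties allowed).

path = [2, 2, 3, 4, 3, 4]

t=0: δ = [1.000e-02, 3.000e-02, 4.000e-02, 3.000e-02, 2.000e-02]  (obs o_0=5)
t=1: δ = [6.000e-04, 1.800e-03, 2.400e-03, 8.000e-04, 1.200e-03]  ψ = [3, 1, 2, 2, 3]  (obs o_1=2)
t=2: δ = [2.400e-05, 5.400e-05, 7.200e-05, 1.440e-04, 9.600e-05]  ψ = [2, 1, 2, 2, 2]  (obs o_2=5)
t=3: δ = [2.880e-06, 3.840e-06, 4.320e-06, 2.880e-06, 5.760e-06]  ψ = [3, 4, 2, 3, 3]  (obs o_3=2)
t=4: δ = [1.152e-07, 1.152e-07, 1.296e-07, 5.184e-07, 2.304e-07]  ψ = [4, 1, 2, 4, 3]  (obs o_4=5)
t=5: δ = [1.037e-08, 5.184e-09, 5.184e-09, 1.037e-08, 2.074e-08]  ψ = [3, 3, 3, 3, 3]  (obs o_5=6)
backtrack: best end state = 4; path = [2, 2, 3, 4, 3, 4]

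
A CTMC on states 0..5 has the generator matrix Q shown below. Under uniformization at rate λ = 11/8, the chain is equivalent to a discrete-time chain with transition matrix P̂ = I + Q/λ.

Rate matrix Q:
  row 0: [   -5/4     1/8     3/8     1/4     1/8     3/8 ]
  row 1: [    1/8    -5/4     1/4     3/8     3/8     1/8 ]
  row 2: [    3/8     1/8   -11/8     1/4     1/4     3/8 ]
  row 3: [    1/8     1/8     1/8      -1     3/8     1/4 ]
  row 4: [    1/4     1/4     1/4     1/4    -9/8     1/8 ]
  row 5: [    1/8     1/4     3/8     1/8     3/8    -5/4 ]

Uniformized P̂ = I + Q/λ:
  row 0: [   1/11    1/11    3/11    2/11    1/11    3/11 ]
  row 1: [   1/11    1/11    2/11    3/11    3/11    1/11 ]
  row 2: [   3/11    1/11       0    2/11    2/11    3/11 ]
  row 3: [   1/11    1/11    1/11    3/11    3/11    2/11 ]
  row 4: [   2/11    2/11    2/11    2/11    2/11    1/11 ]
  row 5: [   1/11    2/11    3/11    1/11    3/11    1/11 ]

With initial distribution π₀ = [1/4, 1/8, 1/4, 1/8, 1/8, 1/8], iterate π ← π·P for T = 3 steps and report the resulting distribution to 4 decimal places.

t=0: π = [0.2500, 0.1250, 0.2500, 0.1250, 0.1250, 0.1250]
t=1: π = [0.1477, 0.1136, 0.1591, 0.1932, 0.1932, 0.1932]
t=2: π = [0.1374, 0.1260, 0.1663, 0.1921, 0.2138, 0.1643]
t=3: π = [0.1406, 0.1253, 0.1615, 0.1958, 0.2132, 0.1636]

π = [0.1406, 0.1253, 0.1615, 0.1958, 0.2132, 0.1636]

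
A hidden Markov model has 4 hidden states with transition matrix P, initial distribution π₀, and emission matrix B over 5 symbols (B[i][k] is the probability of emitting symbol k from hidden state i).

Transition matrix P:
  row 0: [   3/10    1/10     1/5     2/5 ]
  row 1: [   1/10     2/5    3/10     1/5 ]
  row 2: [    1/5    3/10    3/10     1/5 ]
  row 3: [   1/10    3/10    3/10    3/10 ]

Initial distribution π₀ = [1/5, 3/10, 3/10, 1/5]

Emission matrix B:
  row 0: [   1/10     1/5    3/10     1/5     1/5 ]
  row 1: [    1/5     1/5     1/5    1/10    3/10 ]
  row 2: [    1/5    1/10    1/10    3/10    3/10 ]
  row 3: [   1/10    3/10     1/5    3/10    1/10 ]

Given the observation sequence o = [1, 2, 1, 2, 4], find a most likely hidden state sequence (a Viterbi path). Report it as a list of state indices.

t=0: δ = [4.000e-02, 6.000e-02, 3.000e-02, 6.000e-02]  (obs o_0=1)
t=1: δ = [3.600e-03, 4.800e-03, 1.800e-03, 3.600e-03]  ψ = [0, 1, 1, 3]  (obs o_1=2)
t=2: δ = [2.160e-04, 3.840e-04, 1.440e-04, 4.320e-04]  ψ = [0, 1, 1, 0]  (obs o_2=1)
t=3: δ = [1.944e-05, 3.072e-05, 1.296e-05, 2.592e-05]  ψ = [0, 1, 3, 3]  (obs o_3=2)
t=4: δ = [1.166e-06, 3.686e-06, 2.765e-06, 7.776e-07]  ψ = [0, 1, 1, 0]  (obs o_4=4)
backtrack: best end state = 1; path = [1, 1, 1, 1, 1]

path = [1, 1, 1, 1, 1]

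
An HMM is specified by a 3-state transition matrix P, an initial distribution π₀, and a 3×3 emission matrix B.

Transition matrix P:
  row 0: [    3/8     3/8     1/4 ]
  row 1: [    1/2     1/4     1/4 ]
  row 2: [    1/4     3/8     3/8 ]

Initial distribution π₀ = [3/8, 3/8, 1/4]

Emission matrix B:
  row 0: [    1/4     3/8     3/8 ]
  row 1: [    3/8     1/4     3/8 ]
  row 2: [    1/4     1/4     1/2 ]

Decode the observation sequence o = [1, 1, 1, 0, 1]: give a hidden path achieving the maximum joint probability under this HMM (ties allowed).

t=0: δ = [1.406e-01, 9.375e-02, 6.250e-02]  (obs o_0=1)
t=1: δ = [1.978e-02, 1.318e-02, 8.789e-03]  ψ = [0, 0, 0]  (obs o_1=1)
t=2: δ = [2.781e-03, 1.854e-03, 1.236e-03]  ψ = [0, 0, 0]  (obs o_2=1)
t=3: δ = [2.607e-04, 3.911e-04, 1.738e-04]  ψ = [0, 0, 0]  (obs o_3=0)
t=4: δ = [7.332e-05, 2.444e-05, 2.444e-05]  ψ = [1, 0, 1]  (obs o_4=1)
backtrack: best end state = 0; path = [0, 0, 0, 1, 0]

path = [0, 0, 0, 1, 0]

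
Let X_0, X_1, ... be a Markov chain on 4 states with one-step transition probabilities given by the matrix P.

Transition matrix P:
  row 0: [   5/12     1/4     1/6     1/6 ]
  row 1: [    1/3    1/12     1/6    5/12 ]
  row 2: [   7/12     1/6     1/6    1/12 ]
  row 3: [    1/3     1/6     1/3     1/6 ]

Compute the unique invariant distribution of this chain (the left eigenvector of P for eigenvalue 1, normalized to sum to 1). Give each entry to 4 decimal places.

π = [0.4180, 0.1860, 0.1994, 0.1965]

Balance equations π_j = Σ_i π_i·P[i][j]:
  π_0 = 5/12·π_0 + 1/3·π_1 + 7/12·π_2 + 1/3·π_3
  π_1 = 1/4·π_0 + 1/12·π_1 + 1/6·π_2 + 1/6·π_3
  π_2 = 1/6·π_0 + 1/6·π_1 + 1/6·π_2 + 1/3·π_3
  normalize: π_0 + π_1 + π_2 + π_3 = 1
Solving the linear system gives exactly π = [436/1043, 194/1043, 208/1043, 205/1043].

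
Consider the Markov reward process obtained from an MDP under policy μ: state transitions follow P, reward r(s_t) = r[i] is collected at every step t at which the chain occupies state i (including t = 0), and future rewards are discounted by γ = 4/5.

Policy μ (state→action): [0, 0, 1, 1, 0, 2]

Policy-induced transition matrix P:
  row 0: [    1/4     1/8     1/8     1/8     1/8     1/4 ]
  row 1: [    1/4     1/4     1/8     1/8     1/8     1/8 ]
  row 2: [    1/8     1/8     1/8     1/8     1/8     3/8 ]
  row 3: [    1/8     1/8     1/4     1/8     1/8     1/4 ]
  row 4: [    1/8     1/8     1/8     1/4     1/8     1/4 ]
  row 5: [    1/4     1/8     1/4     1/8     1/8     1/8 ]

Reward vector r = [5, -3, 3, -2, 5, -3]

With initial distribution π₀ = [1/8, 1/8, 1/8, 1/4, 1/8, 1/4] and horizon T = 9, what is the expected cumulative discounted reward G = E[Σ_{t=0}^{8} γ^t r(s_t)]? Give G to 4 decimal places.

t=0: π = [0.1250, 0.1250, 0.1250, 0.2500, 0.1250, 0.2500], E[r] = 0.0000, γ^t·E[r] = 0.000000, running G = 0.000000
t=1: π = [0.1875, 0.1406, 0.1875, 0.1406, 0.1250, 0.2188], E[r] = 0.7656, γ^t·E[r] = 0.612500, running G = 0.612500
t=2: π = [0.1934, 0.1426, 0.1699, 0.1406, 0.1250, 0.2285], E[r] = 0.7070, γ^t·E[r] = 0.452500, running G = 1.065000
t=3: π = [0.1956, 0.1428, 0.1711, 0.1406, 0.1250, 0.2249], E[r] = 0.7319, γ^t·E[r] = 0.374750, running G = 1.439750
t=4: π = [0.1954, 0.1429, 0.1707, 0.1406, 0.1250, 0.2254], E[r] = 0.7280, γ^t·E[r] = 0.298175, running G = 1.737925
t=5: π = [0.1955, 0.1429, 0.1708, 0.1406, 0.1250, 0.2253], E[r] = 0.7289, γ^t·E[r] = 0.238833, running G = 1.976758
t=6: π = [0.1955, 0.1429, 0.1707, 0.1406, 0.1250, 0.2253], E[r] = 0.7287, γ^t·E[r] = 0.191021, running G = 2.167778
t=7: π = [0.1955, 0.1429, 0.1707, 0.1406, 0.1250, 0.2253], E[r] = 0.7287, γ^t·E[r] = 0.152824, running G = 2.320602
t=8: π = [0.1955, 0.1429, 0.1707, 0.1406, 0.1250, 0.2253], E[r] = 0.7287, γ^t·E[r] = 0.122258, running G = 2.442860

G = 2.4429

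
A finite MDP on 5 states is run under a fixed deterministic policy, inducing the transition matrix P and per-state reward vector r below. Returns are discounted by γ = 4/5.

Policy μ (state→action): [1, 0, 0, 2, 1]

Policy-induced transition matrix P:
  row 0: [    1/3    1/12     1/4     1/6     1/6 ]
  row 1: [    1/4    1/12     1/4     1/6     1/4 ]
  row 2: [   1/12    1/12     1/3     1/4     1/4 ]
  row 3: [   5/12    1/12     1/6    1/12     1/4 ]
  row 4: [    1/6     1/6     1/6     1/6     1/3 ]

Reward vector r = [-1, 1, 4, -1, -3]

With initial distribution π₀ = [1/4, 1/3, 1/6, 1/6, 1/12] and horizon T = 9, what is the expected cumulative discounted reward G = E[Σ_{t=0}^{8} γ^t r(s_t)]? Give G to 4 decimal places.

G = -0.0251

t=0: π = [0.2500, 0.3333, 0.1667, 0.1667, 0.0833], E[r] = 0.3333, γ^t·E[r] = 0.333333, running G = 0.333333
t=1: π = [0.2639, 0.0903, 0.2431, 0.1667, 0.2361], E[r] = -0.0764, γ^t·E[r] = -0.061111, running G = 0.272222
t=2: π = [0.2396, 0.1030, 0.2367, 0.1730, 0.2477], E[r] = -0.1059, γ^t·E[r] = -0.067778, running G = 0.204444
t=3: π = [0.2387, 0.1040, 0.2347, 0.1720, 0.2507], E[r] = -0.1201, γ^t·E[r] = -0.061481, running G = 0.142963
t=4: π = [0.2386, 0.1042, 0.2343, 0.1719, 0.2510], E[r] = -0.1219, γ^t·E[r] = -0.049919, running G = 0.093044
t=5: π = [0.2386, 0.1042, 0.2343, 0.1719, 0.2510], E[r] = -0.1221, γ^t·E[r] = -0.040022, running G = 0.053021
t=6: π = [0.2386, 0.1043, 0.2343, 0.1719, 0.2510], E[r] = -0.1222, γ^t·E[r] = -0.032025, running G = 0.020996
t=7: π = [0.2386, 0.1043, 0.2343, 0.1719, 0.2510], E[r] = -0.1222, γ^t·E[r] = -0.025621, running G = -0.004624
t=8: π = [0.2386, 0.1043, 0.2343, 0.1719, 0.2510], E[r] = -0.1222, γ^t·E[r] = -0.020496, running G = -0.025121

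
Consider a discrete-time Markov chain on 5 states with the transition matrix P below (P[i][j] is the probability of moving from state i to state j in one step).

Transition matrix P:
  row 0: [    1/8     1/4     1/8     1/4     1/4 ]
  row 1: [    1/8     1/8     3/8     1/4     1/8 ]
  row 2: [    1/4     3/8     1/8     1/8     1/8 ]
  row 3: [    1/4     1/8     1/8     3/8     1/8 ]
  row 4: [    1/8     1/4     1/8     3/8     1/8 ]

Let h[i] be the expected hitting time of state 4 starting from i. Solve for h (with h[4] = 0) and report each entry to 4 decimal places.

h = [5.9331, 6.7599, 6.6869, 6.6626, 0.0000]

First-step conditioning: h[4] = 0; for i ≠ 4, h[i] = 1 + Σ_k P[i][k]·h[k].
  h[0] = 1 + 1/8·h[0] + 1/4·h[1] + 1/8·h[2] + 1/4·h[3]
  h[1] = 1 + 1/8·h[0] + 1/8·h[1] + 3/8·h[2] + 1/4·h[3]
  h[2] = 1 + 1/4·h[0] + 3/8·h[1] + 1/8·h[2] + 1/8·h[3]
  h[3] = 1 + 1/4·h[0] + 1/8·h[1] + 1/8·h[2] + 3/8·h[3]
Solving the 4×4 linear system over states ≠ 4 gives exactly h = [1952/329, 2224/329, 2200/329, 2192/329, 0] (h[4] = 0 is the target).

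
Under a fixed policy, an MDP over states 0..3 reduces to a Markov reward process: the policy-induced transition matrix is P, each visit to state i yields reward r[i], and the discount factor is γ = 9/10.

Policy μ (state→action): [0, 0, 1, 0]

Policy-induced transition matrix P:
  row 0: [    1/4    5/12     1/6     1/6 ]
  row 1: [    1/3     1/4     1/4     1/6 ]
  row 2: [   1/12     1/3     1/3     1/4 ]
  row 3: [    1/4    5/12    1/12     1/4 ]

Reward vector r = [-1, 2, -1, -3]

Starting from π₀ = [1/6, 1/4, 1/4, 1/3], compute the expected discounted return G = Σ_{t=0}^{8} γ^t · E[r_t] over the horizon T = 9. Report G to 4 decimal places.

G = -2.8425

t=0: π = [0.1667, 0.2500, 0.2500, 0.3333], E[r] = -0.9167, γ^t·E[r] = -0.916667, running G = -0.916667
t=1: π = [0.2292, 0.3542, 0.2014, 0.2153], E[r] = -0.3681, γ^t·E[r] = -0.331250, running G = -1.247917
t=2: π = [0.2459, 0.3409, 0.2118, 0.2014], E[r] = -0.3802, γ^t·E[r] = -0.307969, running G = -1.555885
t=3: π = [0.2431, 0.3422, 0.2136, 0.2011], E[r] = -0.3756, γ^t·E[r] = -0.273797, running G = -1.829682
t=4: π = [0.2429, 0.3418, 0.2140, 0.2012], E[r] = -0.3769, γ^t·E[r] = -0.247316, running G = -2.076999
t=5: π = [0.2428, 0.3419, 0.2141, 0.2013], E[r] = -0.3770, γ^t·E[r] = -0.222593, running G = -2.299592
t=6: π = [0.2428, 0.3419, 0.2141, 0.2013], E[r] = -0.3770, γ^t·E[r] = -0.200352, running G = -2.499944
t=7: π = [0.2428, 0.3419, 0.2141, 0.2013], E[r] = -0.3770, γ^t·E[r] = -0.180316, running G = -2.680260
t=8: π = [0.2428, 0.3419, 0.2141, 0.2013], E[r] = -0.3770, γ^t·E[r] = -0.162285, running G = -2.842545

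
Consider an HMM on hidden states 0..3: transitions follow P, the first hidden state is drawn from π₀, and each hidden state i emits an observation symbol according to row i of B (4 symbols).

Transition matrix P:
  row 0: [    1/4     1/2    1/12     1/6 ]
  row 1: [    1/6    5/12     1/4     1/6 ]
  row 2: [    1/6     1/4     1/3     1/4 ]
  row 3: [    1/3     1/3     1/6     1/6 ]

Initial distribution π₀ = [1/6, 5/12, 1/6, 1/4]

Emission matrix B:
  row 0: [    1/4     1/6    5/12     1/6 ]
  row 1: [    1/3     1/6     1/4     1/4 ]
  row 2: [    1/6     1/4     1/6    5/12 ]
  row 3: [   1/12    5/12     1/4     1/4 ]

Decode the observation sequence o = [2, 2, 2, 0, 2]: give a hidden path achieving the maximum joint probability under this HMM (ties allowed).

path = [1, 1, 1, 1, 1]

t=0: δ = [6.944e-02, 1.042e-01, 2.778e-02, 6.250e-02]  (obs o_0=2)
t=1: δ = [8.681e-03, 1.085e-02, 4.340e-03, 4.340e-03]  ψ = [3, 1, 1, 1]  (obs o_1=2)
t=2: δ = [9.042e-04, 1.130e-03, 4.521e-04, 4.521e-04]  ψ = [0, 1, 1, 1]  (obs o_2=2)
t=3: δ = [5.651e-05, 1.570e-04, 4.710e-05, 1.570e-05]  ψ = [0, 1, 1, 1]  (obs o_3=0)
t=4: δ = [1.090e-05, 1.635e-05, 6.541e-06, 6.541e-06]  ψ = [1, 1, 1, 1]  (obs o_4=2)
backtrack: best end state = 1; path = [1, 1, 1, 1, 1]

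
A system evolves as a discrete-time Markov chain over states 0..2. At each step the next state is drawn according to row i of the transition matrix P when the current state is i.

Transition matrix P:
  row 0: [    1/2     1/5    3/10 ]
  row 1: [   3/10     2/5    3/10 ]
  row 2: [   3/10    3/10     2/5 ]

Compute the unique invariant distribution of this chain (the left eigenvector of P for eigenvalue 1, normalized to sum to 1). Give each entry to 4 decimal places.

π = [0.3750, 0.2917, 0.3333]

Balance equations π_j = Σ_i π_i·P[i][j]:
  π_0 = 1/2·π_0 + 3/10·π_1 + 3/10·π_2
  π_1 = 1/5·π_0 + 2/5·π_1 + 3/10·π_2
  normalize: π_0 + π_1 + π_2 = 1
Solving the linear system gives exactly π = [3/8, 7/24, 1/3].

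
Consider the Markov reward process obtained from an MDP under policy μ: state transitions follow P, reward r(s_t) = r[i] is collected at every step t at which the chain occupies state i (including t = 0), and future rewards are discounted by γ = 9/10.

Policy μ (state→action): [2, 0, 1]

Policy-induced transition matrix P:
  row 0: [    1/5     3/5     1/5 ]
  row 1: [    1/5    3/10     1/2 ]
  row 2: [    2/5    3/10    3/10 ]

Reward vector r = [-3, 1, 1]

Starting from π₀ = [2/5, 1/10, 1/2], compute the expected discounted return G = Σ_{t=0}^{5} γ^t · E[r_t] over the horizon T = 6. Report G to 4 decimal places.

G = -0.9603

t=0: π = [0.4000, 0.1000, 0.5000], E[r] = -0.6000, γ^t·E[r] = -0.600000, running G = -0.600000
t=1: π = [0.3000, 0.4200, 0.2800], E[r] = -0.2000, γ^t·E[r] = -0.180000, running G = -0.780000
t=2: π = [0.2560, 0.3900, 0.3540], E[r] = -0.0240, γ^t·E[r] = -0.019440, running G = -0.799440
t=3: π = [0.2708, 0.3768, 0.3524], E[r] = -0.0832, γ^t·E[r] = -0.060653, running G = -0.860093
t=4: π = [0.2705, 0.3812, 0.3483], E[r] = -0.0819, γ^t·E[r] = -0.053748, running G = -0.913841
t=5: π = [0.2697, 0.3811, 0.3492], E[r] = -0.0786, γ^t·E[r] = -0.046427, running G = -0.960267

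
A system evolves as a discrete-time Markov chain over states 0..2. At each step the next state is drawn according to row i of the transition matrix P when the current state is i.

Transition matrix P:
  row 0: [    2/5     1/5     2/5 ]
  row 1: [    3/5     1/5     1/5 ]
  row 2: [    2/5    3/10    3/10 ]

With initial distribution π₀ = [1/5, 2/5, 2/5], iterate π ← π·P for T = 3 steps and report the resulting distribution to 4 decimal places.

π = [0.4456, 0.2324, 0.3220]

t=0: π = [0.2000, 0.4000, 0.4000]
t=1: π = [0.4800, 0.2400, 0.2800]
t=2: π = [0.4480, 0.2280, 0.3240]
t=3: π = [0.4456, 0.2324, 0.3220]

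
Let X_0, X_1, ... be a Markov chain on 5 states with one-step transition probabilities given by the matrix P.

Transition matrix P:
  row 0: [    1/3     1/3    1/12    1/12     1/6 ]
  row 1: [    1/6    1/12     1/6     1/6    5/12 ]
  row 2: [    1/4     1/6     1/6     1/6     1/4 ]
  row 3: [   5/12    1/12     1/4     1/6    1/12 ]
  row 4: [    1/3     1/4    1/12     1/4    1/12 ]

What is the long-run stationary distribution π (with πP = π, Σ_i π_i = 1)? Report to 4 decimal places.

Balance equations π_j = Σ_i π_i·P[i][j]:
  π_0 = 1/3·π_0 + 1/6·π_1 + 1/4·π_2 + 5/12·π_3 + 1/3·π_4
  π_1 = 1/3·π_0 + 1/12·π_1 + 1/6·π_2 + 1/12·π_3 + 1/4·π_4
  π_2 = 1/12·π_0 + 1/6·π_1 + 1/6·π_2 + 1/4·π_3 + 1/12·π_4
  π_3 = 1/12·π_0 + 1/6·π_1 + 1/6·π_2 + 1/6·π_3 + 1/4·π_4
  normalize: π_0 + π_1 + π_2 + π_3 + π_4 = 1
Solving the linear system gives exactly π = [7489/24871, 5057/24871, 3436/24871, 562/3553, 4955/24871].

π = [0.3011, 0.2033, 0.1382, 0.1582, 0.1992]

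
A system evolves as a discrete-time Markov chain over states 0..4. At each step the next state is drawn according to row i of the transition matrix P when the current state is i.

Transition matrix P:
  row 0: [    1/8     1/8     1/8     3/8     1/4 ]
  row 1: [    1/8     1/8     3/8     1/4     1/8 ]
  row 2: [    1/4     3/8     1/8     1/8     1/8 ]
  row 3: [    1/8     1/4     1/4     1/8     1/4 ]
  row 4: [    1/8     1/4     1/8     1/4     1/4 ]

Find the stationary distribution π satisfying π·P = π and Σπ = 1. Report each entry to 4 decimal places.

π = [0.1511, 0.2287, 0.2091, 0.2158, 0.1953]

Balance equations π_j = Σ_i π_i·P[i][j]:
  π_0 = 1/8·π_0 + 1/8·π_1 + 1/4·π_2 + 1/8·π_3 + 1/8·π_4
  π_1 = 1/8·π_0 + 1/8·π_1 + 3/8·π_2 + 1/4·π_3 + 1/4·π_4
  π_2 = 1/8·π_0 + 3/8·π_1 + 1/8·π_2 + 1/4·π_3 + 1/8·π_4
  π_3 = 3/8·π_0 + 1/4·π_1 + 1/8·π_2 + 1/8·π_3 + 1/4·π_4
  normalize: π_0 + π_1 + π_2 + π_3 + π_4 = 1
Solving the linear system gives exactly π = [86/569, 1171/5121, 119/569, 1105/5121, 1000/5121].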